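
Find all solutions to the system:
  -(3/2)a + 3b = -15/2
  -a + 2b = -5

infinitely many solutions

Row-reduce:
R1 ← R1 / (-3/2).
R2 ← R2 + 1·R1.
Rank is 1 with 2 unknowns, leaving b free.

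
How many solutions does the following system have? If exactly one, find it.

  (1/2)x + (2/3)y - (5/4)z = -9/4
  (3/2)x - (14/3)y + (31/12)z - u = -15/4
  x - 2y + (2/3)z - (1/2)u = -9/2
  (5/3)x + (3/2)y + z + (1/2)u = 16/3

Row-reduce:
R1 ← R1 / (1/2).
R2 ← R2 − 3/2·R1.
R3 ← R3 − 1·R1.
R4 ← R4 − 5/3·R1.
R2 ← R2 / (-20/3).
R1 ← R1 − 4/3·R2.
R3 ← R3 + 10/3·R2.
R4 ← R4 + 13/18·R2.
Swap R3 and R4.
R3 ← R3 / (1613/360).
R1 ← R1 + 37/30·R3.
R2 ← R2 + 19/20·R3.
Row 4 reduces to 0 = -3/2, a contradiction. The system is inconsistent.

no solution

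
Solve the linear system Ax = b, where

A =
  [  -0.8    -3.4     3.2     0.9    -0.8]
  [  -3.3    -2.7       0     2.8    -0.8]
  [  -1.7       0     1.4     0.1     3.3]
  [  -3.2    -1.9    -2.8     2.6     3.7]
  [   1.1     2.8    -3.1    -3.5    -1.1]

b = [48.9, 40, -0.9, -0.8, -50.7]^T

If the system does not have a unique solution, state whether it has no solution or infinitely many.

x_1 = -2, x_2 = -6, x_3 = 6, x_4 = 5, x_5 = -4

Row-reduce the augmented matrix:
R1 ← R1 / (-4/5).
R2 ← R2 + 33/10·R1.
R3 ← R3 + 17/10·R1.
R4 ← R4 + 16/5·R1.
R5 ← R5 − 11/10·R1.
R2 ← R2 / (453/40).
R1 ← R1 − 17/4·R2.
R3 ← R3 − 289/40·R2.
R4 ← R4 − 117/10·R2.
R5 ← R5 + 15/8·R2.
R3 ← R3 / (2281/755).
R1 ← R1 − 144/151·R3.
R2 ← R2 + 176/151·R3.
R4 ← R4 + 1482/755·R3.
R5 ← R5 + 1337/1510·R3.
R4 ← R4 / (-39081/45620).
R1 ← R1 + 5395/13686·R4.
R2 ← R2 + 2533/4562·R4.
R3 ← R3 + 11147/27372·R4.
R5 ← R5 + 759343/273720·R4.
R5 ← R5 / (-1836778/83745).
R1 ← R1 + 67291/16749·R5.
R2 ← R2 + 15061/5583·R5.
R3 ← R3 + 33112/16749·R5.
R4 ← R4 + 42554/5583·R5.
Reading off the reduced rows gives x_1 = -2, x_2 = -6, x_3 = 6, x_4 = 5, x_5 = -4.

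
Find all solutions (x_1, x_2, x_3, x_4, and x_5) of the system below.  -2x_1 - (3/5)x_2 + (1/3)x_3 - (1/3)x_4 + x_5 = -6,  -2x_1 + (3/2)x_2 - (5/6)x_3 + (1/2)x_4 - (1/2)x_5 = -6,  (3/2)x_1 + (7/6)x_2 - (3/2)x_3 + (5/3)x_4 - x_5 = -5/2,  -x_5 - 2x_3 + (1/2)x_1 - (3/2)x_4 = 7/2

Row-reduce:
R1 ← R1 / (-2).
R2 ← R2 + 2·R1.
R3 ← R3 − 3/2·R1.
R4 ← R4 − 1/2·R1.
R2 ← R2 / (21/10).
R1 ← R1 − 3/10·R2.
R3 ← R3 − 43/60·R2.
R4 ← R4 + 3/20·R2.
R3 ← R3 / (-23/27).
R2 ← R2 + 5/9·R3.
R4 ← R4 + 2·R3.
R4 ← R4 / (-2020/483).
R1 ← R1 − 1/21·R4.
R2 ← R2 + 55/161·R4.
R3 ← R3 + 214/161·R4.
Rank is 4 with 5 unknowns, leaving x_5 free.

infinitely many solutions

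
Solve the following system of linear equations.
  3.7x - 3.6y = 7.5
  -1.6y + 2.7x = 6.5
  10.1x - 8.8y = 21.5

Row-reduce the augmented matrix:
R1 ← R1 / (37/10).
R2 ← R2 − 27/10·R1.
R3 ← R3 − 101/10·R1.
R2 ← R2 / (38/37).
R1 ← R1 + 36/37·R2.
R3 ← R3 − 38/37·R2.
R3 reduces to 0 = 0, so the extra equation is consistent.
Reading off the reduced rows gives x = 3, y = 1.

x = 3, y = 1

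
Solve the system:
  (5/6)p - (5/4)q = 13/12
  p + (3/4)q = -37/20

Row-reduce the augmented matrix:
R1 ← R1 / (5/6).
R2 ← R2 − 1·R1.
R2 ← R2 / (9/4).
R1 ← R1 + 3/2·R2.
Reading off the reduced rows gives p = -4/5, q = -7/5.

p = -4/5, q = -7/5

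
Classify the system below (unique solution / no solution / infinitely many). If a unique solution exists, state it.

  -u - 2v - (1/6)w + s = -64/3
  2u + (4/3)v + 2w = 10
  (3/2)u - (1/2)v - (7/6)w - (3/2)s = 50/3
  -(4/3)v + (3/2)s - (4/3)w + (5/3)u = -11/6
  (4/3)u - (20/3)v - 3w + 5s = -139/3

Row-reduce the augmented matrix:
R1 ← R1 / (-1).
R2 ← R2 − 2·R1.
R3 ← R3 − 3/2·R1.
R4 ← R4 − 5/3·R1.
R5 ← R5 − 4/3·R1.
R2 ← R2 / (-8/3).
R1 ← R1 − 2·R2.
R3 ← R3 + 7/2·R2.
R4 ← R4 + 14/3·R2.
R5 ← R5 + 28/3·R2.
R3 ← R3 / (-173/48).
R1 ← R1 − 17/12·R3.
R2 ← R2 + 5/8·R3.
R4 ← R4 + 163/36·R3.
R5 ← R5 + 163/18·R3.
R4 ← R4 / (3077/1038).
R1 ← R1 + 92/173·R4.
R2 ← R2 + 51/173·R4.
R3 ← R3 − 126/173·R4.
R5 ← R5 − 3077/519·R4.
R5 reduces to 0 = 0, so the extra equation is consistent.
Reading off the reduced rows gives u = 5, v = 6, w = -4, s = -5.

u = 5, v = 6, w = -4, s = -5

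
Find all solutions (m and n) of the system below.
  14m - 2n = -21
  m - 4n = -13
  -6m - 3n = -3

no solution

Row-reduce:
R1 ← R1 / (14).
R2 ← R2 − 1·R1.
R3 ← R3 + 6·R1.
R2 ← R2 / (-27/7).
R1 ← R1 + 1/7·R2.
R3 ← R3 + 27/7·R2.
Row 3 reduces to 0 = -1/2, a contradiction. The system is inconsistent.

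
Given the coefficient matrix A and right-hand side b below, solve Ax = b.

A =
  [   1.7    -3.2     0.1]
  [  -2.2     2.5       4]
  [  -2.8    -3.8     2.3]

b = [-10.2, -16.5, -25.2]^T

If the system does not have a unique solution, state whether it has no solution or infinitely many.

x_1 = 0, x_2 = 3, x_3 = -6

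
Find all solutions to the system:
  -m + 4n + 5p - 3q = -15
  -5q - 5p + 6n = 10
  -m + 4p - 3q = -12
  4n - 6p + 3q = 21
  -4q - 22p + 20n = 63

Row-reduce:
R1 ← R1 / (-1).
R3 ← R3 + 1·R1.
R2 ← R2 / (6).
R1 ← R1 + 4·R2.
R3 ← R3 + 4·R2.
R4 ← R4 − 4·R2.
R5 ← R5 − 20·R2.
R3 ← R3 / (-13/3).
R1 ← R1 + 25/3·R3.
R2 ← R2 + 5/6·R3.
R4 ← R4 + 8/3·R3.
R5 ← R5 + 16/3·R3.
R4 ← R4 / (109/13).
R1 ← R1 − 79/13·R4.
R2 ← R2 + 5/26·R4.
R3 ← R3 − 10/13·R4.
R5 ← R5 − 218/13·R4.
Row 5 reduces to 0 = 1, a contradiction. The system is inconsistent.

no solution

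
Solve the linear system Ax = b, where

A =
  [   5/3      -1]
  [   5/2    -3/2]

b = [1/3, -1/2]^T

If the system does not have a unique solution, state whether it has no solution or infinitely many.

Row-reduce:
R1 ← R1 / (5/3).
R2 ← R2 − 5/2·R1.
Row 2 reduces to 0 = -1, a contradiction. The system is inconsistent.

no solution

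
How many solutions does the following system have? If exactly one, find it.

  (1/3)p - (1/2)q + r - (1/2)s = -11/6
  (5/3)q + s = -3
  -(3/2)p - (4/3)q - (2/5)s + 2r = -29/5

infinitely many solutions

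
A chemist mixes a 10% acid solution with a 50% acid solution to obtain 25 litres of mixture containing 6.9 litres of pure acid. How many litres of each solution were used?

Let a = litres of solution A, b = litres of solution B.
  a + b = 25
  (1/10)a + (1/2)b = 69/10
Row-reduce the augmented matrix:
R2 ← R2 − 1/10·R1.
R2 ← R2 / (2/5).
R1 ← R1 − 1·R2.
Reading off the reduced rows gives a = 14, b = 11.

litres of solution A: 14, litres of solution B: 11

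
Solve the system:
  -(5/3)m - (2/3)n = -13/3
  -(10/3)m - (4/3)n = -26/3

infinitely many solutions

Row-reduce:
R1 ← R1 / (-5/3).
R2 ← R2 + 10/3·R1.
Rank is 1 with 2 unknowns, leaving n free.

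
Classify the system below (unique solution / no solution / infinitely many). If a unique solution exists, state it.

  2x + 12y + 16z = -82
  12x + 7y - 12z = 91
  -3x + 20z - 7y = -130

x = 1, y = 1, z = -6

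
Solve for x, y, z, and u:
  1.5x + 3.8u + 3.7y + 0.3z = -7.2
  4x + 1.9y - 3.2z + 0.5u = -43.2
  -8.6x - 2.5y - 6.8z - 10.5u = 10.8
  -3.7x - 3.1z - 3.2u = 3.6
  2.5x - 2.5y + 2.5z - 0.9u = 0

x = -6, y = 0, z = 6, u = 0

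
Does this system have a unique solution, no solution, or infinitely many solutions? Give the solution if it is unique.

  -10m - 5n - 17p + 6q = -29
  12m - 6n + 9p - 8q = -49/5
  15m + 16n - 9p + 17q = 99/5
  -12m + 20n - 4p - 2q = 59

Row-reduce the augmented matrix:
R1 ← R1 / (-10).
R2 ← R2 − 12·R1.
R3 ← R3 − 15·R1.
R4 ← R4 + 12·R1.
R2 ← R2 / (-12).
R1 ← R1 − 1/2·R2.
R3 ← R3 − 17/2·R2.
R4 ← R4 − 26·R2.
R3 ← R3 / (-1703/40).
R1 ← R1 − 49/40·R3.
R2 ← R2 − 19/20·R3.
R4 ← R4 + 83/10·R3.
R4 ← R4 / (-81190/5109).
R1 ← R1 − 503/5109·R4.
R2 ← R2 − 1080/1703·R4.
R3 ← R3 + 3052/5109·R4.
Reading off the reduced rows gives m = -1/2, n = 14/5, p = 1, q = -1/2.

m = -1/2, n = 14/5, p = 1, q = -1/2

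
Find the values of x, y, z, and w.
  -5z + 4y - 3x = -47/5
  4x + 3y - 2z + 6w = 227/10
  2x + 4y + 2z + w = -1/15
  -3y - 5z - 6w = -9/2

Row-reduce the augmented matrix:
R1 ← R1 / (-3).
R2 ← R2 − 4·R1.
R3 ← R3 − 2·R1.
R2 ← R2 / (25/3).
R1 ← R1 + 4/3·R2.
R3 ← R3 − 20/3·R2.
R4 ← R4 + 3·R2.
R3 ← R3 / (28/5).
R1 ← R1 − 7/25·R3.
R2 ← R2 + 26/25·R3.
R4 ← R4 + 203/25·R3.
R4 ← R4 / (-187/20).
R1 ← R1 − 23/20·R4.
R2 ← R2 − 1/70·R4.
R3 ← R3 + 19/28·R4.
Reading off the reduced rows gives x = 14/5, y = -3/2, z = -1, w = 7/3.

x = 14/5, y = -3/2, z = -1, w = 7/3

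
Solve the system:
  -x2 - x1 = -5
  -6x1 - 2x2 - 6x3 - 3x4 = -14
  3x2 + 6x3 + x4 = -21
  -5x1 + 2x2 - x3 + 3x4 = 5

x1 = 4, x2 = 1, x3 = -5, x4 = 6

Row-reduce the augmented matrix:
R1 ← R1 / (-1).
R2 ← R2 + 6·R1.
R4 ← R4 + 5·R1.
R2 ← R2 / (4).
R1 ← R1 − 1·R2.
R3 ← R3 − 3·R2.
R4 ← R4 − 7·R2.
R3 ← R3 / (21/2).
R1 ← R1 − 3/2·R3.
R2 ← R2 + 3/2·R3.
R4 ← R4 − 19/2·R3.
R4 ← R4 / (223/42).
R1 ← R1 − 2/7·R4.
R2 ← R2 + 2/7·R4.
R3 ← R3 − 13/42·R4.
Reading off the reduced rows gives x1 = 4, x2 = 1, x3 = -5, x4 = 6.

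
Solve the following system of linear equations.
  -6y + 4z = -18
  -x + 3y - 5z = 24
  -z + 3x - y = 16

Row-reduce the augmented matrix:
Swap R1 and R2.
R1 ← R1 / (-1).
R3 ← R3 − 3·R1.
R2 ← R2 / (-6).
R1 ← R1 + 3·R2.
R3 ← R3 − 8·R2.
R3 ← R3 / (-32/3).
R1 ← R1 − 3·R3.
R2 ← R2 + 2/3·R3.
Reading off the reduced rows gives x = 3, y = -1, z = -6.

x = 3, y = -1, z = -6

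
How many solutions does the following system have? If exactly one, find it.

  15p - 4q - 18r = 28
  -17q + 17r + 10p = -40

Row-reduce:
R1 ← R1 / (15).
R2 ← R2 − 10·R1.
R2 ← R2 / (-43/3).
R1 ← R1 + 4/15·R2.
Rank is 2 with 3 unknowns, leaving r free.

infinitely many solutions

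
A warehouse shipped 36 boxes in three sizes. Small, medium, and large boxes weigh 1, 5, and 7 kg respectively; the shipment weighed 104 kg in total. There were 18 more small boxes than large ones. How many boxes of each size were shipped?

small boxes: 20, medium boxes: 14, large boxes: 2

Let s = small boxes, m = medium boxes, l = large boxes.
  s + m + l = 36
  s + 5m + 7l = 104
  -l + s = 18
Row-reduce the augmented matrix:
R2 ← R2 − 1·R1.
R3 ← R3 − 1·R1.
R2 ← R2 / (4).
R1 ← R1 − 1·R2.
R3 ← R3 + 1·R2.
R3 ← R3 / (-1/2).
R1 ← R1 + 1/2·R3.
R2 ← R2 − 3/2·R3.
Reading off the reduced rows gives s = 20, m = 14, l = 2.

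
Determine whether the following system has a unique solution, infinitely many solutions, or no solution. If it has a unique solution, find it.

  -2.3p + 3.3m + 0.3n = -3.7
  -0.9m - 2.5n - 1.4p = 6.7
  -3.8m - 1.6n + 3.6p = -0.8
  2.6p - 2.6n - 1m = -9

m = -4, n = 1, p = -4

Row-reduce the augmented matrix:
R1 ← R1 / (33/10).
R2 ← R2 + 9/10·R1.
R3 ← R3 + 19/5·R1.
R4 ← R4 + 1·R1.
R2 ← R2 / (-133/55).
R1 ← R1 − 1/11·R2.
R3 ← R3 + 69/55·R2.
R4 ← R4 + 138/55·R2.
R3 ← R3 / (7993/3990).
R1 ← R1 + 617/798·R3.
R2 ← R2 − 223/266·R3.
R4 ← R4 − 7993/1995·R3.
R4 reduces to 0 = 0, so the extra equation is consistent.
Reading off the reduced rows gives m = -4, n = 1, p = -4.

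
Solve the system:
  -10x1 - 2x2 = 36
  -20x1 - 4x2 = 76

no solution

Row-reduce:
R1 ← R1 / (-10).
R2 ← R2 + 20·R1.
Row 2 reduces to 0 = 4, a contradiction. The system is inconsistent.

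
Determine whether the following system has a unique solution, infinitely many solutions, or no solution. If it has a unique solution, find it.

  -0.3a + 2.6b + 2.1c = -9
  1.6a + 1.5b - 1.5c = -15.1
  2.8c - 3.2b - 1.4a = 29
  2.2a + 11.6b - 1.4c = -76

Row-reduce the augmented matrix:
R1 ← R1 / (-3/10).
R2 ← R2 − 8/5·R1.
R3 ← R3 + 7/5·R1.
R4 ← R4 − 11/5·R1.
R2 ← R2 / (461/30).
R1 ← R1 + 26/3·R2.
R3 ← R3 + 46/3·R2.
R4 ← R4 − 92/3·R2.
R3 ← R3 / (1235/461).
R1 ← R1 + 705/461·R3.
R2 ← R2 − 291/461·R3.
R4 ← R4 + 2470/461·R3.
R4 reduces to 0 = 0, so the extra equation is consistent.
Reading off the reduced rows gives a = -1, b = -6, c = 3.

a = -1, b = -6, c = 3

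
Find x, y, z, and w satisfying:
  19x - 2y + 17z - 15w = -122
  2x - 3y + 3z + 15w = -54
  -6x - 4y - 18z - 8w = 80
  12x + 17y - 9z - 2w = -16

Row-reduce the augmented matrix:
R1 ← R1 / (19).
R2 ← R2 − 2·R1.
R3 ← R3 + 6·R1.
R4 ← R4 − 12·R1.
R2 ← R2 / (-53/19).
R1 ← R1 + 2/19·R2.
R3 ← R3 + 88/19·R2.
R4 ← R4 − 347/19·R2.
R3 ← R3 / (-776/53).
R1 ← R1 − 45/53·R3.
R2 ← R2 + 23/53·R3.
R4 ← R4 + 626/53·R3.
R4 ← R4 / (297/2).
R1 ← R1 + 15/4·R4.
R2 ← R2 + 19/4·R4.
R3 ← R3 − 11/4·R4.
Reading off the reduced rows gives x = -6, y = 2, z = -2, w = -2.

x = -6, y = 2, z = -2, w = -2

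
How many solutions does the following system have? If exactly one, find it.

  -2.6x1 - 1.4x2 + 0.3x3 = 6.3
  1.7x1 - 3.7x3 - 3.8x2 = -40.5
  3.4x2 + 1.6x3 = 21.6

x1 = -4, x2 = 4, x3 = 5

Row-reduce the augmented matrix:
R1 ← R1 / (-13/5).
R2 ← R2 − 17/10·R1.
R2 ← R2 / (-613/130).
R1 ← R1 − 7/13·R2.
R3 ← R3 − 17/5·R2.
R3 ← R3 / (-5679/6130).
R1 ← R1 + 316/613·R3.
R2 ← R2 − 911/1226·R3.
Reading off the reduced rows gives x1 = -4, x2 = 4, x3 = 5.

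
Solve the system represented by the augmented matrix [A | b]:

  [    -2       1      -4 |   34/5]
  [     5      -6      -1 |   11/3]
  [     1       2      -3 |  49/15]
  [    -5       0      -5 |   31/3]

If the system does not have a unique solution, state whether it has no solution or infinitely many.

x_1 = -2/5, x_2 = -2/3, x_3 = -5/3

Row-reduce the augmented matrix:
R1 ← R1 / (-2).
R2 ← R2 − 5·R1.
R3 ← R3 − 1·R1.
R4 ← R4 + 5·R1.
R2 ← R2 / (-7/2).
R1 ← R1 + 1/2·R2.
R3 ← R3 − 5/2·R2.
R4 ← R4 + 5/2·R2.
R3 ← R3 / (-90/7).
R1 ← R1 − 25/7·R3.
R2 ← R2 − 22/7·R3.
R4 ← R4 − 90/7·R3.
R4 reduces to 0 = 0, so the extra equation is consistent.
Reading off the reduced rows gives x_1 = -2/5, x_2 = -2/3, x_3 = -5/3.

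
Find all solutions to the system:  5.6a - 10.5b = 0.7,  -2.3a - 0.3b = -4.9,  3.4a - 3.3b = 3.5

a = 2, b = 1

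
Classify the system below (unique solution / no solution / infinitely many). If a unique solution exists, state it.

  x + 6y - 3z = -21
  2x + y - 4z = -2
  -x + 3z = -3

Row-reduce the augmented matrix:
R2 ← R2 − 2·R1.
R3 ← R3 + 1·R1.
R2 ← R2 / (-11).
R1 ← R1 − 6·R2.
R3 ← R3 − 6·R2.
R3 ← R3 / (12/11).
R1 ← R1 + 21/11·R3.
R2 ← R2 + 2/11·R3.
Reading off the reduced rows gives x = -3, y = -4, z = -2.

x = -3, y = -4, z = -2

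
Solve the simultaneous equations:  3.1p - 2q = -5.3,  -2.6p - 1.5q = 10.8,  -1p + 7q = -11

Row-reduce the augmented matrix:
R1 ← R1 / (31/10).
R2 ← R2 + 13/5·R1.
R3 ← R3 + 1·R1.
R2 ← R2 / (-197/62).
R1 ← R1 + 20/31·R2.
R3 ← R3 − 197/31·R2.
R3 reduces to 0 = 0, so the extra equation is consistent.
Reading off the reduced rows gives p = -3, q = -2.

p = -3, q = -2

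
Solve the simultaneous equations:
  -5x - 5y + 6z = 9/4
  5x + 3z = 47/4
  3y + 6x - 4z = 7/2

Row-reduce the augmented matrix:
R1 ← R1 / (-5).
R2 ← R2 − 5·R1.
R3 ← R3 − 6·R1.
R2 ← R2 / (-5).
R1 ← R1 − 1·R2.
R3 ← R3 + 3·R2.
R3 ← R3 / (-11/5).
R1 ← R1 − 3/5·R3.
R2 ← R2 + 9/5·R3.
Reading off the reduced rows gives x = 7/4, y = -1, z = 1.

x = 7/4, y = -1, z = 1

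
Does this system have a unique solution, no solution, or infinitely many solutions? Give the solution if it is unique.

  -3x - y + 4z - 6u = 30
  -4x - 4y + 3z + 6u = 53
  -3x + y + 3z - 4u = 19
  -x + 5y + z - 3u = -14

x = -4, y = -4, z = 5, u = 1

Row-reduce the augmented matrix:
R1 ← R1 / (-3).
R2 ← R2 + 4·R1.
R3 ← R3 + 3·R1.
R4 ← R4 + 1·R1.
R2 ← R2 / (-8/3).
R1 ← R1 − 1/3·R2.
R3 ← R3 − 2·R2.
R4 ← R4 − 16/3·R2.
R3 ← R3 / (-11/4).
R1 ← R1 + 13/8·R3.
R2 ← R2 − 7/8·R3.
R4 ← R4 + 5·R3.
R4 ← R4 / (47/11).
R1 ← R1 + 40/11·R4.
R2 ← R2 + 14/11·R4.
R3 ← R3 + 50/11·R4.
Reading off the reduced rows gives x = -4, y = -4, z = 5, u = 1.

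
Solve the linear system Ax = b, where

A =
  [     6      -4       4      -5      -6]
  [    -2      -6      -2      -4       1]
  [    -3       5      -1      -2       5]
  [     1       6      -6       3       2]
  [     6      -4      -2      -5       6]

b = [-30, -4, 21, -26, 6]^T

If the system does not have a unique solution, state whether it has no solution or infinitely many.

x_1 = -2, x_2 = -1, x_3 = 6, x_4 = 2, x_5 = 6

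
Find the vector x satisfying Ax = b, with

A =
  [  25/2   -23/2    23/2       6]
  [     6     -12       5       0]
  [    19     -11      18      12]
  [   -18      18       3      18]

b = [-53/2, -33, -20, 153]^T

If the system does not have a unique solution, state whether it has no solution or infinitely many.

Row-reduce:
R1 ← R1 / (25/2).
R2 ← R2 − 6·R1.
R3 ← R3 − 19·R1.
R4 ← R4 + 18·R1.
R2 ← R2 / (-162/25).
R1 ← R1 + 23/25·R2.
R3 ← R3 − 162/25·R2.
R4 ← R4 − 36/25·R2.
Swap R3 and R4.
R3 ← R3 / (175/9).
R1 ← R1 − 161/162·R3.
R2 ← R2 − 13/162·R3.
Rank is 3 with 4 unknowns, leaving x_4 free.

infinitely many solutions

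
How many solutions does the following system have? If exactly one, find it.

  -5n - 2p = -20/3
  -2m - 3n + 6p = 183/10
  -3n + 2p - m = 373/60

m = -11/4, n = 2/5, p = 7/3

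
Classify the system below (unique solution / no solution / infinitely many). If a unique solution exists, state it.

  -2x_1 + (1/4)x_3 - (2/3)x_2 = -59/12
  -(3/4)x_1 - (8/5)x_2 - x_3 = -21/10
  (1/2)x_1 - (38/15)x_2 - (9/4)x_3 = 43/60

infinitely many solutions

Row-reduce:
R1 ← R1 / (-2).
R2 ← R2 + 3/4·R1.
R3 ← R3 − 1/2·R1.
R2 ← R2 / (-27/20).
R1 ← R1 − 1/3·R2.
R3 ← R3 + 27/10·R2.
Rank is 2 with 3 unknowns, leaving x_3 free.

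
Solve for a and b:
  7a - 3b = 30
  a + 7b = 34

From equation 2: a = 34 − 7·b.
Substitute into equation 1 and solve: b = 4.
Then a = 6.

a = 6, b = 4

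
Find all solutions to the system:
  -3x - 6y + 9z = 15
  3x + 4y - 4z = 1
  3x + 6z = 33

infinitely many solutions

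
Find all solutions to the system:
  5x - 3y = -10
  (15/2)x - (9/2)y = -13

no solution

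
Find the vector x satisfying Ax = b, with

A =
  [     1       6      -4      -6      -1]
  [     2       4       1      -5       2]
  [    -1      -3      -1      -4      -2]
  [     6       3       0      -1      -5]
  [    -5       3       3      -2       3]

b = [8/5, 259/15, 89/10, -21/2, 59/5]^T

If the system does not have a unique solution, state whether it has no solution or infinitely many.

Row-reduce the augmented matrix:
R2 ← R2 − 2·R1.
R3 ← R3 + 1·R1.
R4 ← R4 − 6·R1.
R5 ← R5 + 5·R1.
R2 ← R2 / (-8).
R1 ← R1 − 6·R2.
R3 ← R3 − 3·R2.
R4 ← R4 + 33·R2.
R5 ← R5 − 33·R2.
R3 ← R3 / (-13/8).
R1 ← R1 − 11/4·R3.
R2 ← R2 + 9/8·R3.
R4 ← R4 + 105/8·R3.
R5 ← R5 − 161/8·R3.
R4 ← R4 / (854/13).
R1 ← R1 + 172/13·R4.
R2 ← R2 − 55/13·R4.
R3 ← R3 − 59/13·R4.
R5 ← R5 + 1228/13·R4.
R5 ← R5 / (-3819/427).
R1 ← R1 + 521/427·R5.
R2 ← R2 − 323/427·R5.
R3 ← R3 − 494/427·R5.
R4 ← R4 + 22/427·R5.
Reading off the reduced rows gives x_1 = 1/2, x_2 = -4/3, x_3 = 8/5, x_4 = -3, x_5 = 5/2.

x_1 = 1/2, x_2 = -4/3, x_3 = 8/5, x_4 = -3, x_5 = 5/2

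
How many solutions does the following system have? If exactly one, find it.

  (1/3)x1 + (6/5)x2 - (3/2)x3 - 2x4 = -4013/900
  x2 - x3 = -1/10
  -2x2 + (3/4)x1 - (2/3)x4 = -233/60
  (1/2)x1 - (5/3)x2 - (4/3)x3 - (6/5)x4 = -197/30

x1 = 1/3, x2 = 7/5, x3 = 3/2, x4 = 2

Row-reduce the augmented matrix:
R1 ← R1 / (1/3).
R3 ← R3 − 3/4·R1.
R4 ← R4 − 1/2·R1.
R1 ← R1 − 18/5·R2.
R3 ← R3 + 47/10·R2.
R4 ← R4 + 52/15·R2.
R3 ← R3 / (-53/40).
R1 ← R1 + 9/10·R3.
R2 ← R2 + 1·R3.
R4 ← R4 + 51/20·R3.
R4 ← R4 / (-1478/265).
R1 ← R1 + 456/53·R4.
R2 ← R2 + 460/159·R4.
R3 ← R3 + 460/159·R4.
Reading off the reduced rows gives x1 = 1/3, x2 = 7/5, x3 = 3/2, x4 = 2.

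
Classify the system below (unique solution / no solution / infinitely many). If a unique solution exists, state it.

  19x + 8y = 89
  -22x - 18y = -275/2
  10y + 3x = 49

Row-reduce:
R1 ← R1 / (19).
R2 ← R2 + 22·R1.
R3 ← R3 − 3·R1.
R2 ← R2 / (-166/19).
R1 ← R1 − 8/19·R2.
R3 ← R3 − 166/19·R2.
Row 3 reduces to 0 = 1/2, a contradiction. The system is inconsistent.

no solution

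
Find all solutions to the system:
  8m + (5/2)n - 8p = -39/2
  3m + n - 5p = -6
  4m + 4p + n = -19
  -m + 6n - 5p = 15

Row-reduce:
R1 ← R1 / (8).
R2 ← R2 − 3·R1.
R3 ← R3 − 4·R1.
R4 ← R4 + 1·R1.
R2 ← R2 / (1/16).
R1 ← R1 − 5/16·R2.
R3 ← R3 + 1/4·R2.
R4 ← R4 − 101/16·R2.
Swap R3 and R4.
R3 ← R3 / (196).
R1 ← R1 − 9·R3.
R2 ← R2 + 32·R3.
Row 4 reduces to 0 = -4, a contradiction. The system is inconsistent.

no solution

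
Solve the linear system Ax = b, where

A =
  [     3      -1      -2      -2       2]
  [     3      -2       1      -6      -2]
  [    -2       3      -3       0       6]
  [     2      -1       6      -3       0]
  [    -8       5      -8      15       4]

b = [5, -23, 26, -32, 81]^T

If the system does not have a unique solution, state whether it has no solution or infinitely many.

no solution

Row-reduce:
R1 ← R1 / (3).
R2 ← R2 − 3·R1.
R3 ← R3 + 2·R1.
R4 ← R4 − 2·R1.
R5 ← R5 + 8·R1.
R2 ← R2 / (-1).
R1 ← R1 + 1/3·R2.
R3 ← R3 − 7/3·R2.
R4 ← R4 + 1/3·R2.
R5 ← R5 − 7/3·R2.
R3 ← R3 / (8/3).
R1 ← R1 + 5/3·R3.
R2 ← R2 + 3·R3.
R4 ← R4 − 19/3·R3.
R5 ← R5 + 19/3·R3.
R4 ← R4 / (25).
R1 ← R1 + 6·R4.
R2 ← R2 + 8·R4.
R3 ← R3 + 4·R4.
R5 ← R5 + 25·R4.
Row 5 reduces to 0 = 3, a contradiction. The system is inconsistent.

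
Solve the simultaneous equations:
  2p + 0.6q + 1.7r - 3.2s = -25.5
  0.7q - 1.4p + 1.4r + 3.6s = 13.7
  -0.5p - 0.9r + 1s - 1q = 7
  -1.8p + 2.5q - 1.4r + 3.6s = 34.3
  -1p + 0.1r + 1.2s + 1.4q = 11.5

Row-reduce the augmented matrix:
R1 ← R1 / (2).
R2 ← R2 + 7/5·R1.
R3 ← R3 + 1/2·R1.
R4 ← R4 + 9/5·R1.
R5 ← R5 + 1·R1.
R2 ← R2 / (28/25).
R1 ← R1 − 3/10·R2.
R3 ← R3 + 17/20·R2.
R4 ← R4 − 76/25·R2.
R5 ← R5 − 17/10·R2.
R3 ← R3 / (477/320).
R1 ← R1 − 5/32·R3.
R2 ← R2 − 37/16·R3.
R4 ← R4 + 69/10·R3.
R5 ← R5 + 477/160·R3.
R4 ← R4 / (724/265).
R1 ← R1 + 2330/1113·R4.
R2 ← R2 + 776/1113·R4.
R3 ← R3 − 920/1113·R4.
R5 reduces to 0 = 0, so the extra equation is consistent.
Reading off the reduced rows gives p = -3, q = 3, r = -5, s = 4.

p = -3, q = 3, r = -5, s = 4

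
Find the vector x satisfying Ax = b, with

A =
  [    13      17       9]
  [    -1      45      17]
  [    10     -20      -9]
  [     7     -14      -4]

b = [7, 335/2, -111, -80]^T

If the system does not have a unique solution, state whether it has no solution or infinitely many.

no solution

Row-reduce:
R1 ← R1 / (13).
R2 ← R2 + 1·R1.
R3 ← R3 − 10·R1.
R4 ← R4 − 7·R1.
R2 ← R2 / (602/13).
R1 ← R1 − 17/13·R2.
R3 ← R3 + 430/13·R2.
R4 ← R4 + 301/13·R2.
R3 ← R3 / (-23/7).
R1 ← R1 − 58/301·R3.
R2 ← R2 − 115/301·R3.
Row 4 reduces to 0 = 1/4, a contradiction. The system is inconsistent.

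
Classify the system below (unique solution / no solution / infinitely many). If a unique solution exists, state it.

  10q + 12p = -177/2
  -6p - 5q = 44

Row-reduce:
R1 ← R1 / (12).
R2 ← R2 + 6·R1.
Row 2 reduces to 0 = -1/4, a contradiction. The system is inconsistent.

no solution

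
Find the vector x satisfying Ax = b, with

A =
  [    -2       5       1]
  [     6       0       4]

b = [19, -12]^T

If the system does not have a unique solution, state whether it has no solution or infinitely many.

Row-reduce:
R1 ← R1 / (-2).
R2 ← R2 − 6·R1.
R2 ← R2 / (15).
R1 ← R1 + 5/2·R2.
Rank is 2 with 3 unknowns, leaving x_3 free.

infinitely many solutions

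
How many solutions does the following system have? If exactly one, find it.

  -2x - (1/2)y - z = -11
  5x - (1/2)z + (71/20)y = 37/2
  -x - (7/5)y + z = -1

infinitely many solutions

Row-reduce:
R1 ← R1 / (-2).
R2 ← R2 − 5·R1.
R3 ← R3 + 1·R1.
R2 ← R2 / (23/10).
R1 ← R1 − 1/4·R2.
R3 ← R3 + 23/20·R2.
Rank is 2 with 3 unknowns, leaving z free.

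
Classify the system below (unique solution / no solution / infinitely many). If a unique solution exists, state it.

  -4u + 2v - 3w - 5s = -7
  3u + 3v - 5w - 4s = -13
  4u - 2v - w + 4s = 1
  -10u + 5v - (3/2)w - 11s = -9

no solution

Row-reduce:
R1 ← R1 / (-4).
R2 ← R2 − 3·R1.
R3 ← R3 − 4·R1.
R4 ← R4 + 10·R1.
R2 ← R2 / (9/2).
R1 ← R1 + 1/2·R2.
R3 ← R3 / (-4).
R1 ← R1 + 1/18·R3.
R2 ← R2 + 29/18·R3.
R4 ← R4 − 6·R3.
Row 4 reduces to 0 = -1/2, a contradiction. The system is inconsistent.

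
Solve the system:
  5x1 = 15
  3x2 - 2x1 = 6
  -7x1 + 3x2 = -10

no solution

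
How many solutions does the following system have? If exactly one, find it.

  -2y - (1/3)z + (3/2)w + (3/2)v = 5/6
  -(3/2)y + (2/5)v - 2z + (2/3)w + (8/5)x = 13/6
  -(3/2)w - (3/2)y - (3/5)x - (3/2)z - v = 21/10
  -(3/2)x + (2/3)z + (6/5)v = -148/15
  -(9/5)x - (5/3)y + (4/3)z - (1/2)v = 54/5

x = 4, y = -5, z = 5, w = 1, v = -6

Row-reduce the augmented matrix:
Swap R1 and R2.
R1 ← R1 / (8/5).
R3 ← R3 + 3/5·R1.
R4 ← R4 + 3/2·R1.
R5 ← R5 + 9/5·R1.
R2 ← R2 / (-2).
R1 ← R1 + 15/16·R2.
R3 ← R3 + 33/16·R2.
R4 ← R4 + 45/32·R2.
R5 ← R5 + 161/48·R2.
R3 ← R3 / (-61/32).
R1 ← R1 + 35/32·R3.
R2 ← R2 − 1/6·R3.
R4 ← R4 + 187/192·R3.
R5 ← R5 + 103/288·R3.
R4 ← R4 / (1463/1464).
R1 ← R1 − 965/732·R4.
R2 ← R2 + 182/183·R4.
R3 ← R3 − 179/122·R4.
R5 ← R5 + 2725/2196·R4.
R5 ← R5 / (2231/43890).
R1 ← R1 + 6056/4389·R5.
R2 ← R2 − 812/1045·R5.
R3 ← R3 + 9543/7315·R5.
R4 ← R4 − 12773/7315·R5.
Reading off the reduced rows gives x = 4, y = -5, z = 5, w = 1, v = -6.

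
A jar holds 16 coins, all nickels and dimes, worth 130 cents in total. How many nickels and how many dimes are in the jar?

nickels: 6, dimes: 10

Let n = nickels, d = dimes.
  n + d = 16
  5n + 10d = 130
Row-reduce the augmented matrix:
R2 ← R2 − 5·R1.
R2 ← R2 / (5).
R1 ← R1 − 1·R2.
Reading off the reduced rows gives n = 6, d = 10.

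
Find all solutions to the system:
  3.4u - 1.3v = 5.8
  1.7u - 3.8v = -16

Row-reduce the augmented matrix:
R1 ← R1 / (17/5).
R2 ← R2 − 17/10·R1.
R2 ← R2 / (-63/20).
R1 ← R1 + 13/34·R2.
Reading off the reduced rows gives u = 4, v = 6.

u = 4, v = 6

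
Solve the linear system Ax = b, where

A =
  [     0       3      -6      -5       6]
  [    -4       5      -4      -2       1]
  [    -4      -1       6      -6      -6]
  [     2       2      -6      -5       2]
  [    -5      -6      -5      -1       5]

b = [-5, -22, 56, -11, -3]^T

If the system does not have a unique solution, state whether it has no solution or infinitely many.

x_1 = 0, x_2 = -2, x_3 = 6, x_4 = -5, x_5 = 2

Row-reduce the augmented matrix:
Swap R1 and R2.
R1 ← R1 / (-4).
R3 ← R3 + 4·R1.
R4 ← R4 − 2·R1.
R5 ← R5 + 5·R1.
R2 ← R2 / (3).
R1 ← R1 + 5/4·R2.
R3 ← R3 + 6·R2.
R4 ← R4 − 9/2·R2.
R5 ← R5 + 49/4·R2.
R3 ← R3 / (-2).
R1 ← R1 + 3/2·R3.
R2 ← R2 + 2·R3.
R4 ← R4 − 1·R3.
R5 ← R5 + 49/2·R3.
R4 ← R4 / (-11/2).
R1 ← R1 − 107/12·R4.
R2 ← R2 − 37/3·R4.
R3 ← R3 − 7·R4.
R5 ← R5 − 1831/12·R4.
R5 ← R5 / (-4751/33).
R1 ← R1 + 527/66·R5.
R2 ← R2 + 395/33·R5.
R3 ← R3 + 167/22·R5.
R4 ← R4 − 8/11·R5.
Reading off the reduced rows gives x_1 = 0, x_2 = -2, x_3 = 6, x_4 = -5, x_5 = 2.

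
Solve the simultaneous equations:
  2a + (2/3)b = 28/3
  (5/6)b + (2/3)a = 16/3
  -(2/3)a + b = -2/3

no solution

Row-reduce:
R1 ← R1 / (2).
R2 ← R2 − 2/3·R1.
R3 ← R3 + 2/3·R1.
R2 ← R2 / (11/18).
R1 ← R1 − 1/3·R2.
R3 ← R3 − 11/9·R2.
Row 3 reduces to 0 = -2, a contradiction. The system is inconsistent.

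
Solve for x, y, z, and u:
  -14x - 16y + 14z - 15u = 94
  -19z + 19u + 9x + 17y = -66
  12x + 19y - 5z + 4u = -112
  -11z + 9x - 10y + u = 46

x = -4, y = -4, z = -4, u = -2

Row-reduce the augmented matrix:
R1 ← R1 / (-14).
R2 ← R2 − 9·R1.
R3 ← R3 − 12·R1.
R4 ← R4 − 9·R1.
R2 ← R2 / (47/7).
R1 ← R1 − 8/7·R2.
R3 ← R3 − 37/7·R2.
R4 ← R4 + 142/7·R2.
R3 ← R3 / (699/47).
R1 ← R1 − 33/47·R3.
R2 ← R2 + 70/47·R3.
R4 ← R4 + 1514/47·R3.
R4 ← R4 / (-21685/1398).
R1 ← R1 − 57/233·R4.
R2 ← R2 + 323/1398·R4.
R3 ← R3 + 1525/1398·R4.
Reading off the reduced rows gives x = -4, y = -4, z = -4, u = -2.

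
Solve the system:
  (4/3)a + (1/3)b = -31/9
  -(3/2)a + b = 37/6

From equation 2: b = 37/6 + 3/2·a.
Substitute into equation 1 and solve: a = -3.
Then b = 5/3.

a = -3, b = 5/3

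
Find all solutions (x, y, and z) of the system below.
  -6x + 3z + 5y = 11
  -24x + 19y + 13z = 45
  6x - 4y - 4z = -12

infinitely many solutions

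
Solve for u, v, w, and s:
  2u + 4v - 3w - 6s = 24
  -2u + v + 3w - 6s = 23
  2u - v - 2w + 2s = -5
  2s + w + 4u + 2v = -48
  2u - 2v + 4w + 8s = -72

Row-reduce the augmented matrix:
R1 ← R1 / (2).
R2 ← R2 + 2·R1.
R3 ← R3 − 2·R1.
R4 ← R4 − 4·R1.
R5 ← R5 − 2·R1.
R2 ← R2 / (5).
R1 ← R1 − 2·R2.
R3 ← R3 + 5·R2.
R4 ← R4 + 6·R2.
R5 ← R5 + 6·R2.
R1 ← R1 + 3/2·R3.
R4 ← R4 − 7·R3.
R5 ← R5 − 7·R3.
R4 ← R4 / (138/5).
R1 ← R1 + 21/5·R4.
R2 ← R2 + 12/5·R4.
R3 ← R3 + 4·R4.
R5 ← R5 − 138/5·R4.
R5 reduces to 0 = 0, so the extra equation is consistent.
Reading off the reduced rows gives u = -5, v = -5, w = -6, s = -6.

u = -5, v = -5, w = -6, s = -6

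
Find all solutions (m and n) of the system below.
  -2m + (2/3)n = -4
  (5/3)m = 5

m = 3, n = 3

Row-reduce the augmented matrix:
R1 ← R1 / (-2).
R2 ← R2 − 5/3·R1.
R2 ← R2 / (5/9).
R1 ← R1 + 1/3·R2.
Reading off the reduced rows gives m = 3, n = 3.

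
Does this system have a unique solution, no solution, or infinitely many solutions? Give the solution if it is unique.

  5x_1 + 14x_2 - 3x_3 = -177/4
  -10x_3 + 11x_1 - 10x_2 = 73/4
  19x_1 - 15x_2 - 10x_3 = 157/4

x_1 = 3/4, x_2 = -3, x_3 = 2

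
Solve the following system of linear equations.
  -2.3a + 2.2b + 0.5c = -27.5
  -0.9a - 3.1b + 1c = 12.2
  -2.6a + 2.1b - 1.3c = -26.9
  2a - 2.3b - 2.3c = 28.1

a = 6, b = -6, c = -1

Row-reduce the augmented matrix:
R1 ← R1 / (-23/10).
R2 ← R2 + 9/10·R1.
R3 ← R3 + 13/5·R1.
R4 ← R4 − 2·R1.
R2 ← R2 / (-911/230).
R1 ← R1 + 22/23·R2.
R3 ← R3 + 89/230·R2.
R4 ← R4 + 89/230·R2.
R3 ← R3 / (-8854/4555).
R1 ← R1 + 375/911·R3.
R2 ← R2 + 185/911·R3.
R4 ← R4 + 8854/4555·R3.
R4 reduces to 0 = 0, so the extra equation is consistent.
Reading off the reduced rows gives a = 6, b = -6, c = -1.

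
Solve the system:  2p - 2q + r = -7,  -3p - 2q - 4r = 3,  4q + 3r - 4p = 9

p = -1, q = 2, r = -1

Row-reduce the augmented matrix:
R1 ← R1 / (2).
R2 ← R2 + 3·R1.
R3 ← R3 + 4·R1.
R2 ← R2 / (-5).
R1 ← R1 + 1·R2.
R3 ← R3 / (5).
R1 ← R1 − 1·R3.
R2 ← R2 − 1/2·R3.
Reading off the reduced rows gives p = -1, q = 2, r = -1.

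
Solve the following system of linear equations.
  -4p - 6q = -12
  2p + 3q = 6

Row-reduce:
R1 ← R1 / (-4).
R2 ← R2 − 2·R1.
Rank is 1 with 2 unknowns, leaving q free.

infinitely many solutions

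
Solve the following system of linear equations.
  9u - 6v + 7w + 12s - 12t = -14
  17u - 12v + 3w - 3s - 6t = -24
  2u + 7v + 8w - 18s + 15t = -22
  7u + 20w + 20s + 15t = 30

Row-reduce:
R1 ← R1 / (9).
R2 ← R2 − 17·R1.
R3 ← R3 − 2·R1.
R4 ← R4 − 7·R1.
R2 ← R2 / (-2/3).
R1 ← R1 + 2/3·R2.
R3 ← R3 − 25/3·R2.
R4 ← R4 − 14/3·R2.
R3 ← R3 / (-364/3).
R1 ← R1 − 11·R3.
R2 ← R2 − 46/3·R3.
R4 ← R4 + 57·R3.
R4 ← R4 / (-6239/728).
R1 ← R1 + 2883/728·R4.
R2 ← R2 + 1695/364·R4.
R3 ← R3 − 2049/728·R4.
Rank is 4 with 5 unknowns, leaving t free.

infinitely many solutions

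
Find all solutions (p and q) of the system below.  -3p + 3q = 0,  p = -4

Row-reduce the augmented matrix:
R1 ← R1 / (-3).
R2 ← R2 − 1·R1.
R1 ← R1 + 1·R2.
Reading off the reduced rows gives p = -4, q = -4.

p = -4, q = -4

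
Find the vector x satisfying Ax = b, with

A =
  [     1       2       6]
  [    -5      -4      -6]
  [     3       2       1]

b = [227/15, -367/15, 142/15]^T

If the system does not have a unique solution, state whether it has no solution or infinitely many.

x_1 = 5/3, x_2 = 4/3, x_3 = 9/5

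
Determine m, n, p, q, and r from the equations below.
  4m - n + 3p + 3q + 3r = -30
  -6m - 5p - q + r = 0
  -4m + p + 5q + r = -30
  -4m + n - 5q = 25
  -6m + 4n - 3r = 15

m = 0, n = 0, p = 0, q = -5, r = -5

Row-reduce the augmented matrix:
R1 ← R1 / (4).
R2 ← R2 + 6·R1.
R3 ← R3 + 4·R1.
R4 ← R4 + 4·R1.
R5 ← R5 + 6·R1.
R2 ← R2 / (-3/2).
R1 ← R1 + 1/4·R2.
R3 ← R3 + 1·R2.
R5 ← R5 − 5/2·R2.
R3 ← R3 / (13/3).
R1 ← R1 − 5/6·R3.
R2 ← R2 − 1/3·R3.
R4 ← R4 − 3·R3.
R5 ← R5 − 11/3·R3.
R4 ← R4 / (-77/13).
R1 ← R1 + 12/13·R4.
R2 ← R2 + 36/13·R4.
R3 ← R3 − 17/13·R4.
R5 ← R5 − 72/13·R4.
R5 ← R5 / (999/77).
R1 ← R1 + 51/77·R5.
R2 ← R2 + 384/77·R5.
R3 ← R3 − 53/77·R5.
R4 ← R4 + 36/77·R5.
Reading off the reduced rows gives m = 0, n = 0, p = 0, q = -5, r = -5.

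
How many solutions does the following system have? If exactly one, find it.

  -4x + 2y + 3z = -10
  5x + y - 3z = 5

infinitely many solutions

Row-reduce:
R1 ← R1 / (-4).
R2 ← R2 − 5·R1.
R2 ← R2 / (7/2).
R1 ← R1 + 1/2·R2.
Rank is 2 with 3 unknowns, leaving z free.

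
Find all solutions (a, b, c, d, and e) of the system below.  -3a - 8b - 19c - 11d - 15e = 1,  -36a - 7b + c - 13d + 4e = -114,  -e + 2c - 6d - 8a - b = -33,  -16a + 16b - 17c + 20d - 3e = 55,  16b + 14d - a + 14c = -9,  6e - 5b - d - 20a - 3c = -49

no solution

Row-reduce:
R1 ← R1 / (-3).
R2 ← R2 + 36·R1.
R3 ← R3 + 8·R1.
R4 ← R4 + 16·R1.
R5 ← R5 + 1·R1.
R6 ← R6 + 20·R1.
R2 ← R2 / (89).
R1 ← R1 − 8/3·R2.
R3 ← R3 − 61/3·R2.
R4 ← R4 − 176/3·R2.
R5 ← R5 − 56/3·R2.
R6 ← R6 − 145/3·R2.
R3 ← R3 / (31/89).
R1 ← R1 + 47/89·R3.
R2 ← R2 − 229/89·R3.
R4 ← R4 + 5929/89·R3.
R5 ← R5 + 2465/89·R3.
R6 ← R6 + 62/89·R3.
R4 ← R4 / (-22843/31).
R1 ← R1 + 178/31·R4.
R2 ← R2 − 924/31·R4.
R3 ← R3 + 343/31·R4.
R5 ← R5 + 9726/31·R4.
R5 ← R5 / (-610742/68529).
R1 ← R1 + 16880/68529·R5.
R2 ← R2 + 53797/68529·R5.
R3 ← R3 − 45755/68529·R5.
R4 ← R4 − 19382/22843·R5.
Row 6 reduces to 0 = -1, a contradiction. The system is inconsistent.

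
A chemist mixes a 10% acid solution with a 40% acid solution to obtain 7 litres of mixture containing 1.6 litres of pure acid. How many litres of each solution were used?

litres of solution A: 4, litres of solution B: 3

Let a = litres of solution A, b = litres of solution B.
  a + b = 7
  (1/10)a + (2/5)b = 8/5
Row-reduce the augmented matrix:
R2 ← R2 − 1/10·R1.
R2 ← R2 / (3/10).
R1 ← R1 − 1·R2.
Reading off the reduced rows gives a = 4, b = 3.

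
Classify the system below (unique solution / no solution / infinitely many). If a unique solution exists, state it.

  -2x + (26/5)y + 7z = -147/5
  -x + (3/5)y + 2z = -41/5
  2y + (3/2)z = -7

no solution

Row-reduce:
R1 ← R1 / (-2).
R2 ← R2 + 1·R1.
R2 ← R2 / (-2).
R1 ← R1 + 13/5·R2.
R3 ← R3 − 2·R2.
Row 3 reduces to 0 = -1/2, a contradiction. The system is inconsistent.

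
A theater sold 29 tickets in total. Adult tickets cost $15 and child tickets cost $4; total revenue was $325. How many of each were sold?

adult tickets: 19, child tickets: 10

Let a = adult tickets, c = child tickets.
  a + c = 29
  15a + 4c = 325
From equation 1: a = 29 − c.
Substitute into equation 2 and solve: c = 10.
Then a = 19.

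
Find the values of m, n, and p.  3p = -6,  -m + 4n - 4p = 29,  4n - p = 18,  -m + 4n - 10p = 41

m = -5, n = 4, p = -2

Row-reduce the augmented matrix:
Swap R1 and R2.
R1 ← R1 / (-1).
R4 ← R4 + 1·R1.
Swap R2 and R3.
R2 ← R2 / (4).
R1 ← R1 + 4·R2.
R3 ← R3 / (3).
R1 ← R1 − 3·R3.
R2 ← R2 + 1/4·R3.
R4 ← R4 + 6·R3.
R4 reduces to 0 = 0, so the extra equation is consistent.
Reading off the reduced rows gives m = -5, n = 4, p = -2.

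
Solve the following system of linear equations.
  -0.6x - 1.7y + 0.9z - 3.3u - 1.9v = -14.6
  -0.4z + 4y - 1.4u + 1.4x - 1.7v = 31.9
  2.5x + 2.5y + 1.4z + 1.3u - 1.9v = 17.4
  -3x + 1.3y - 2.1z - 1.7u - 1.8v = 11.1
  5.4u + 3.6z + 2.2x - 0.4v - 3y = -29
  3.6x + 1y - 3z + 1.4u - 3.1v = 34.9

x = 3, y = 6, z = -5, u = 0, v = -1

Row-reduce the augmented matrix:
R1 ← R1 / (-3/5).
R2 ← R2 − 7/5·R1.
R3 ← R3 − 5/2·R1.
R4 ← R4 + 3·R1.
R5 ← R5 − 11/5·R1.
R6 ← R6 − 18/5·R1.
R2 ← R2 / (1/30).
R1 ← R1 − 17/6·R2.
R3 ← R3 + 55/12·R2.
R4 ← R4 − 49/5·R2.
R5 ← R5 + 277/30·R2.
R6 ← R6 + 46/5·R2.
R3 ← R3 / (2389/10).
R1 ← R1 + 146·R3.
R2 ← R2 − 51·R3.
R4 ← R4 + 2532/5·R3.
R5 ← R5 − 2389/5·R3.
R6 ← R6 − 2358/5·R3.
R4 ← R4 / (27511/2389).
R1 ← R1 − 16029/2389·R4.
R2 ← R2 + 7710/2389·R4.
R3 ← R3 + 12637/2389·R4.
R6 ← R6 + 422804/11945·R4.
Swap R5 and R6.
R5 ← R5 / (-856417/55022).
R1 ← R1 − 46070/27511·R5.
R2 ← R2 + 64931/55022·R5.
R3 ← R3 + 67098/27511·R5.
R4 ← R4 − 11777/55022·R5.
R6 reduces to 0 = 0, so the extra equation is consistent.
Reading off the reduced rows gives x = 3, y = 6, z = -5, u = 0, v = -1.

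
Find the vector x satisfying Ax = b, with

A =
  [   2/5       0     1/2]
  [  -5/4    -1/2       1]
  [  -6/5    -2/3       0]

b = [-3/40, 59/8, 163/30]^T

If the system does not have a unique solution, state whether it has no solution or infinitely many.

x_1 = -3, x_2 = -11/4, x_3 = 9/4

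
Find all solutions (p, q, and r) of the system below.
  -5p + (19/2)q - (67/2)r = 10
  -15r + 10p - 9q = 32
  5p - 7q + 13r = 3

infinitely many solutions

Row-reduce:
R1 ← R1 / (-5).
R2 ← R2 − 10·R1.
R3 ← R3 − 5·R1.
R2 ← R2 / (10).
R1 ← R1 + 19/10·R2.
R3 ← R3 − 5/2·R2.
Rank is 2 with 3 unknowns, leaving r free.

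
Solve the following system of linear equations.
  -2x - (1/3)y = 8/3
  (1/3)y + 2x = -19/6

Row-reduce:
R1 ← R1 / (-2).
R2 ← R2 − 2·R1.
Row 2 reduces to 0 = -1/2, a contradiction. The system is inconsistent.

no solution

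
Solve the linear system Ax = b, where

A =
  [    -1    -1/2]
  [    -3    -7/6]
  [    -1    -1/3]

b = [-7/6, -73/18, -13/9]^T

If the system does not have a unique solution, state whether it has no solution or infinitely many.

x_1 = 2, x_2 = -5/3

Row-reduce the augmented matrix:
R1 ← R1 / (-1).
R2 ← R2 + 3·R1.
R3 ← R3 + 1·R1.
R2 ← R2 / (1/3).
R1 ← R1 − 1/2·R2.
R3 ← R3 − 1/6·R2.
R3 reduces to 0 = 0, so the extra equation is consistent.
Reading off the reduced rows gives x_1 = 2, x_2 = -5/3.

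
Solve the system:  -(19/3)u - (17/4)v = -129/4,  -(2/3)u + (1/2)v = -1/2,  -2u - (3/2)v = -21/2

Row-reduce:
R1 ← R1 / (-19/3).
R2 ← R2 + 2/3·R1.
R3 ← R3 + 2·R1.
R2 ← R2 / (18/19).
R1 ← R1 − 51/76·R2.
R3 ← R3 + 3/19·R2.
Row 3 reduces to 0 = 1/6, a contradiction. The system is inconsistent.

no solution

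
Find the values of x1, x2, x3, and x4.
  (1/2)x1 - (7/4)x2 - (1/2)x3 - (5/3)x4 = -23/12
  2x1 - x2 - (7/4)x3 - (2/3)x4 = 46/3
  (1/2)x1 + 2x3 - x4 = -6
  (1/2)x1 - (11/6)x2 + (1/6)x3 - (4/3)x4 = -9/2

x1 = 6, x2 = 3, x3 = -4, x4 = 1

Row-reduce the augmented matrix:
R1 ← R1 / (1/2).
R2 ← R2 − 2·R1.
R3 ← R3 − 1/2·R1.
R4 ← R4 − 1/2·R1.
R2 ← R2 / (6).
R1 ← R1 + 7/2·R2.
R3 ← R3 − 7/4·R2.
R4 ← R4 + 1/12·R2.
R3 ← R3 / (233/96).
R1 ← R1 + 41/48·R3.
R2 ← R2 − 1/24·R3.
R4 ← R4 − 193/288·R3.
R4 ← R4 / (1501/2097).
R1 ← R1 + 50/233·R4.
R2 ← R2 − 712/699·R4.
R3 ← R3 + 104/233·R4.
Reading off the reduced rows gives x1 = 6, x2 = 3, x3 = -4, x4 = 1.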